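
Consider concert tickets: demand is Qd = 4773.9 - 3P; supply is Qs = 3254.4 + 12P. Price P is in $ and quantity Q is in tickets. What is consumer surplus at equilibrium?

Consumer surplus = 3330150

Equating demand and supply, 4773.9 - 3P = 3254.4 + 12P gives 15P = 1519.5, so P* = 101.3.
Then Q* = 4773.9 - 3(101.3) = 4470.
Demand choke price (Qd = 0): P = 4773.9/3 = 1591.3. Consumer surplus = ½ × (1591.3 - 101.3) × 4470 = 3330150.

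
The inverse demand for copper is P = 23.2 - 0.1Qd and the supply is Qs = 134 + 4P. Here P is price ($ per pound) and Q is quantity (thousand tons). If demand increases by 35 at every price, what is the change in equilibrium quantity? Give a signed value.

Inverting to quantity form: Qd = 232 - 10P.
Set Qd = Qs: 232 - 10P = 134 + 4P, so 98 = 14P and P* = 7.
Then Q* = 232 - 10(7) = 162.
After the shift, demand is Qd = 267 - 10P.
Re-solving, 14P = 133 gives P = 9.5 and Q = 172.
ΔQ = 172 - 162 = 10.

ΔQ = 10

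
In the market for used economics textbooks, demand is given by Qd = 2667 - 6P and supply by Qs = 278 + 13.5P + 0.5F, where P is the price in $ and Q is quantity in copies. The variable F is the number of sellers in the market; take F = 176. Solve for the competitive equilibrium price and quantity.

P* = 118, Q* = 1959

With F = 176, supply is Qs = 366 + 13.5P.
Equating demand and supply, 2667 - 6P = 366 + 13.5P gives 19.5P = 2301, so P* = 118.
Substitute back: Q* = 2667 - 6(118) = 1959.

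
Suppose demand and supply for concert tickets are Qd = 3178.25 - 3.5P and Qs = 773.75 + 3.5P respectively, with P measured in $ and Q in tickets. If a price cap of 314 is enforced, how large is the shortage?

With P fixed at 314, quantity demanded is 2079.25 and quantity supplied is 1872.75.
Shortage = Qd - Qs = 2079.25 - 1872.75 = 206.5.

Shortage = 206.5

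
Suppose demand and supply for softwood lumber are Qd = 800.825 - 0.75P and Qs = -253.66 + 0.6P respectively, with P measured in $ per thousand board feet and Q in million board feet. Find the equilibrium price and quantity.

P* = 781.1, Q* = 215

The market clears where 800.825 - 0.75P = -253.66 + 0.6P. Rearranging, 1.35P = 1054.485, hence P* = 781.1.
Then Q* = 800.825 - 0.75(781.1) = 215.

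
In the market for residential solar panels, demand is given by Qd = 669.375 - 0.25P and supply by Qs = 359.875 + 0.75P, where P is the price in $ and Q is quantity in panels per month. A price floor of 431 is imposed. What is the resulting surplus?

Surplus = 121.5

With P fixed at 431, quantity demanded is 561.625 and quantity supplied is 683.125.
Surplus = Qs - Qd = 683.125 - 561.625 = 121.5.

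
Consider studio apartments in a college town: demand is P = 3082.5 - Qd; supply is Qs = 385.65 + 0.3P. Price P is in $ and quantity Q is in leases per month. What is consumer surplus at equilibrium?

Rewriting in direct form: Qd = 3082.5 - P.
Set Qd = Qs: 3082.5 - P = 385.65 + 0.3P, so 2696.85 = 1.3P and P* = 2074.5.
Then Q* = 3082.5 - 2074.5 = 1008.
Demand choke price (Qd = 0): P = 3082.5. Consumer surplus = ½ × (3082.5 - 2074.5) × 1008 = 508032.

Consumer surplus = 508032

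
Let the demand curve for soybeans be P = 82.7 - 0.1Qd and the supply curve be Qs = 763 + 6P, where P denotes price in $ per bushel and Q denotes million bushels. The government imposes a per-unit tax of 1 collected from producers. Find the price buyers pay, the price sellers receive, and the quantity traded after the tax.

P_b = 4.375, P_s = 3.375, Q = 783.25

In direct form, Qd = 827 - 10P.
The tax drives a wedge P_b - P_s = 1. Substituting P_s = P_b - 1 into supply: Qs = 757 + 6P_b.
Set Qd = Qs: 827 - 10P_b = 757 + 6P_b, so 70 = 16P_b and P_b = 4.375.
Then P_s = 4.375 - 1 = 3.375 and Q = 827 - 10(4.375) = 783.25.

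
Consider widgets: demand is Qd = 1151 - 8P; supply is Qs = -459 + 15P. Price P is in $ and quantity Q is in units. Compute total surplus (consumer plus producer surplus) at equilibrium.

Total surplus = 33472.7625

At equilibrium Qd = Qs, so 1151 - 8P = -459 + 15P; collecting terms, 1610 = 23P and P* = 70.
Plugging P* into demand: Q* = 1151 - 8(70) = 591.
Demand choke price = 143.875; supply choke price = 30.6. CS = ½(143.875 - 70)(591) = 21830.0625; PS = ½(70 - 30.6)(591) = 11642.7. Total surplus = 33472.7625.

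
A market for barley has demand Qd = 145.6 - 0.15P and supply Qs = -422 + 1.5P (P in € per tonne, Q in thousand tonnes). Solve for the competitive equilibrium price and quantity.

Equating demand and supply, 145.6 - 0.15P = -422 + 1.5P gives 1.65P = 567.6, so P* = 344.
Plugging P* into demand: Q* = 145.6 - 0.15(344) = 94.

P* = 344, Q* = 94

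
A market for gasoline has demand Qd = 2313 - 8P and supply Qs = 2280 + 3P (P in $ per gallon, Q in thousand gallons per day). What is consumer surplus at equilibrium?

At equilibrium Qd = Qs, so 2313 - 8P = 2280 + 3P; collecting terms, 33 = 11P and P* = 3.
Substitute back: Q* = 2313 - 8(3) = 2289.
Demand choke price (Qd = 0): P = 2313/8 = 289.125. Consumer surplus = ½ × (289.125 - 3) × 2289 = 327470.0625.

Consumer surplus = 327470.0625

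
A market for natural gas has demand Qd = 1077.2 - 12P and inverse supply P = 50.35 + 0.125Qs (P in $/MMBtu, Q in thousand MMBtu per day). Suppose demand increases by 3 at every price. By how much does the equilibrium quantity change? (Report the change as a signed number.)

ΔQ = 1.2

Inverting to quantity form: Qs = -402.8 + 8P.
At equilibrium Qd = Qs, so 1077.2 - 12P = -402.8 + 8P; collecting terms, 1480 = 20P and P* = 74.
Plugging P* into demand: Q* = 1077.2 - 12(74) = 189.2.
After the shift, demand is Qd = 1080.2 - 12P.
The new intersection has 1483 = 20P, i.e. P = 74.15, Q = 190.4.
ΔQ = 190.4 - 189.2 = 1.2.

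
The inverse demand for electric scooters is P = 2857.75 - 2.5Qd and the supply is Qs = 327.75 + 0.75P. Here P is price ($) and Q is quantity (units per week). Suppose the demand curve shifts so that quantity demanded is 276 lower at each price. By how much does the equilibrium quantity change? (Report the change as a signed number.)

Inverting to quantity form: Qd = 1143.1 - 0.4P.
At equilibrium Qd = Qs, so 1143.1 - 0.4P = 327.75 + 0.75P; collecting terms, 815.35 = 1.15P and P* = 709.
Substitute back: Q* = 1143.1 - 0.4(709) = 859.5.
After the shift, demand is Qd = 867.1 - 0.4P.
Re-solving, 1.15P = 539.35 gives P = 469 and Q = 679.5.
ΔQ = 679.5 - 859.5 = -180.

ΔQ = -180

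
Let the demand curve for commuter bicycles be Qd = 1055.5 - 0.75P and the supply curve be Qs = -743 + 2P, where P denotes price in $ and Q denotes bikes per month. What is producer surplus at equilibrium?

Producer surplus = 79806.25

The market clears where 1055.5 - 0.75P = -743 + 2P. Rearranging, 2.75P = 1798.5, hence P* = 654.
Substitute back: Q* = 1055.5 - 0.75(654) = 565.
Supply choke price (Qs = 0): P = 371.5. Producer surplus = ½ × (654 - 371.5) × 565 = 79806.25.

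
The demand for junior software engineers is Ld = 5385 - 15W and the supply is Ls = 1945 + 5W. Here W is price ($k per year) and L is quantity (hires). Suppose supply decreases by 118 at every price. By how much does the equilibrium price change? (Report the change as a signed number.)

Equating demand and supply, 5385 - 15W = 1945 + 5W gives 20W = 3440, so W* = 172.
From the demand curve, L* = 5385 - 15(172) = 2805.
After the shift, supply is Ls = 1827 + 5W.
The new intersection has 3558 = 20W, i.e. W = 177.9, L = 2716.5.
ΔW = 177.9 - 172 = 5.9.

ΔW = 5.9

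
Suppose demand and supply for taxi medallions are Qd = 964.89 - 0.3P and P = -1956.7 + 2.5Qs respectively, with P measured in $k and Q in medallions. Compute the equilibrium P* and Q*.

Solving each curve for Q: Qs = 782.68 + 0.4P.
At equilibrium Qd = Qs, so 964.89 - 0.3P = 782.68 + 0.4P; collecting terms, 182.21 = 0.7P and P* = 260.3.
From the demand curve, Q* = 964.89 - 0.3(260.3) = 886.8.

P* = 260.3, Q* = 886.8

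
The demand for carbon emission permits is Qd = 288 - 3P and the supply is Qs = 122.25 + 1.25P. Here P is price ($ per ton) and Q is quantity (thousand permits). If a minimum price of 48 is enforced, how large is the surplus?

Surplus = 38.25

At P = 48: Qd = 144 and Qs = 182.25.
Surplus = Qs - Qd = 182.25 - 144 = 38.25.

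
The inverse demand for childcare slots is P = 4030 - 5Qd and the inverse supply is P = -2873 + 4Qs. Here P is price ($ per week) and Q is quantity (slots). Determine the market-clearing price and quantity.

P* = 195, Q* = 767

In direct form, Qd = 806 - 0.2P and Qs = 718.25 + 0.25P.
At equilibrium Qd = Qs, so 806 - 0.2P = 718.25 + 0.25P; collecting terms, 87.75 = 0.45P and P* = 195.
Then Q* = 806 - 0.2(195) = 767.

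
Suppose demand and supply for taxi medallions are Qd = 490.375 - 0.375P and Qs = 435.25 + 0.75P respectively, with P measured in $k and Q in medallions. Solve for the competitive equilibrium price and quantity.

P* = 49, Q* = 472

The market clears where 490.375 - 0.375P = 435.25 + 0.75P. Rearranging, 1.125P = 55.125, hence P* = 49.
From the demand curve, Q* = 490.375 - 0.375(49) = 472.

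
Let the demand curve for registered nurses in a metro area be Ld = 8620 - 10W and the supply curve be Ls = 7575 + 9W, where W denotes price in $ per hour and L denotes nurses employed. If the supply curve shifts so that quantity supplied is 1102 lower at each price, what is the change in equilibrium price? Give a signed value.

ΔW = 58

Set Ld = Ls: 8620 - 10W = 7575 + 9W, so 1045 = 19W and W* = 55.
Plugging W* into demand: L* = 8620 - 10(55) = 8070.
After the shift, supply is Ls = 6473 + 9W.
Re-solving, 19W = 2147 gives W = 113 and L = 7490.
ΔW = 113 - 55 = 58.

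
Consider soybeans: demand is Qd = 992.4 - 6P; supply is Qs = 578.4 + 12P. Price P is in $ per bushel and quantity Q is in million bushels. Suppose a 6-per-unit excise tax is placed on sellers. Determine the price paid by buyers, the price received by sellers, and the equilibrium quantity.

P_b = 27, P_s = 21, Q = 830.4

With a tax of 6 on sellers, they supply based on the net price P_s = P_b - 6, so Qs = 506.4 + 12P_b.
Market clearing requires 992.4 - 6P_b = 506.4 + 12P_b; hence 486 = 18P_b and P_b = 27.
Then P_s = 27 - 6 = 21 and Q = 992.4 - 6(27) = 830.4.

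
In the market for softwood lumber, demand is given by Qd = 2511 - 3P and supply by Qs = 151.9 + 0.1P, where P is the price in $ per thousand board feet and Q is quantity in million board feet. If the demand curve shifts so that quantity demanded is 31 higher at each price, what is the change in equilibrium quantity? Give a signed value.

ΔQ = 1

Equating demand and supply, 2511 - 3P = 151.9 + 0.1P gives 3.1P = 2359.1, so P* = 761.
Then Q* = 2511 - 3(761) = 228.
After the shift, demand is Qd = 2542 - 3P.
The new intersection has 2390.1 = 3.1P, i.e. P = 771, Q = 229.
ΔQ = 229 - 228 = 1.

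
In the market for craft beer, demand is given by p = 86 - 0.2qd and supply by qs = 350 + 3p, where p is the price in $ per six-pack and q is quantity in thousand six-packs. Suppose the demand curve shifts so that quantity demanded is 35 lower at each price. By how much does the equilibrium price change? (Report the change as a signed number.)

Rewriting in direct form: qd = 430 - 5p.
At equilibrium qd = qs, so 430 - 5p = 350 + 3p; collecting terms, 80 = 8p and p* = 10.
Then q* = 430 - 5(10) = 380.
After the shift, demand is qd = 395 - 5p.
New equilibrium: 45 = 8p, so p = 5.625 and q = 366.875.
Δp = 5.625 - 10 = -4.375.

Δp = -4.375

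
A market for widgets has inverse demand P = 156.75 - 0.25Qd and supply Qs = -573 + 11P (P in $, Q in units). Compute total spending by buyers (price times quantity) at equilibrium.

Rewriting in direct form: Qd = 627 - 4P.
Equating demand and supply, 627 - 4P = -573 + 11P gives 15P = 1200, so P* = 80.
Plugging P* into demand: Q* = 627 - 4(80) = 307.
Total spending by buyers = P* × Q* = 80 × 307 = 24560.

Total spending by buyers = 24560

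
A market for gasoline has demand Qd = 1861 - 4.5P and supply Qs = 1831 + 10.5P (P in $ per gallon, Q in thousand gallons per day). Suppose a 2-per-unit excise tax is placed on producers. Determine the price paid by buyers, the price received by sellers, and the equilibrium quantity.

P_b = 3.4, P_s = 1.4, Q = 1845.7

Producers keep P_s = P_b - 2 per unit, so supply in terms of the buyer price is Qs = 1810 + 10.5P_b.
Market clearing requires 1861 - 4.5P_b = 1810 + 10.5P_b; hence 51 = 15P_b and P_b = 3.4.
Then P_s = 3.4 - 2 = 1.4 and Q = 1861 - 4.5(3.4) = 1845.7.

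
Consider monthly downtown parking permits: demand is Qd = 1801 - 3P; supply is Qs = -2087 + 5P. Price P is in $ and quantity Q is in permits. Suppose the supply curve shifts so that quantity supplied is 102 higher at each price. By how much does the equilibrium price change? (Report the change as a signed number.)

ΔP = -12.75

Equating demand and supply, 1801 - 3P = -2087 + 5P gives 8P = 3888, so P* = 486.
Then Q* = 1801 - 3(486) = 343.
After the shift, supply is Qs = -1985 + 5P.
New equilibrium: 3786 = 8P, so P = 473.25 and Q = 381.25.
ΔP = 473.25 - 486 = -12.75.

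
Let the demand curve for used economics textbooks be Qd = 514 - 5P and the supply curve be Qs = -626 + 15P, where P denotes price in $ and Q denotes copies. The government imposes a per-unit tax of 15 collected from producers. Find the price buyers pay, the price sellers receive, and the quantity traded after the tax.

Producers keep P_s = P_b - 15 per unit, so supply in terms of the buyer price is Qs = -851 + 15P_b.
Market clearing requires 514 - 5P_b = -851 + 15P_b; hence 1365 = 20P_b and P_b = 68.25.
Then P_s = 68.25 - 15 = 53.25 and Q = 514 - 5(68.25) = 172.75.

P_b = 68.25, P_s = 53.25, Q = 172.75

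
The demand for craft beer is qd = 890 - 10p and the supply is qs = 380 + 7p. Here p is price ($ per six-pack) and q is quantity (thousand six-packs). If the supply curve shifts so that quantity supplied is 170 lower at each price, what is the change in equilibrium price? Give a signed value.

Δp = 10

The market clears where 890 - 10p = 380 + 7p. Rearranging, 17p = 510, hence p* = 30.
Then q* = 890 - 10(30) = 590.
After the shift, supply is qs = 210 + 7p.
Re-solving, 17p = 680 gives p = 40 and q = 490.
Δp = 40 - 30 = 10.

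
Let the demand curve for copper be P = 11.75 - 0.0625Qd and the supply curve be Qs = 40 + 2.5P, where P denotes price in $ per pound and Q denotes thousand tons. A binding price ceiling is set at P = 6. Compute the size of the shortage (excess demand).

Shortage = 37

Inverting to quantity form: Qd = 188 - 16P.
At P = 6: Qd = 92 and Qs = 55.
Shortage = Qd - Qs = 92 - 55 = 37.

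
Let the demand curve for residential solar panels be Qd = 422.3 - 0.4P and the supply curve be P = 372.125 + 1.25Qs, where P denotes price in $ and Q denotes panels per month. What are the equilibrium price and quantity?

Solving each curve for Q: Qs = -297.7 + 0.8P.
Equating demand and supply, 422.3 - 0.4P = -297.7 + 0.8P gives 1.2P = 720, so P* = 600.
From the demand curve, Q* = 422.3 - 0.4(600) = 182.3.

P* = 600, Q* = 182.3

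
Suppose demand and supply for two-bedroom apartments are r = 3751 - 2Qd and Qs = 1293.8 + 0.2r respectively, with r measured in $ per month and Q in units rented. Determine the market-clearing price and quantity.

Inverting to quantity form: Qd = 1875.5 - 0.5r.
At equilibrium Qd = Qs, so 1875.5 - 0.5r = 1293.8 + 0.2r; collecting terms, 581.7 = 0.7r and r* = 831.
From the demand curve, Q* = 1875.5 - 0.5(831) = 1460.

r* = 831, Q* = 1460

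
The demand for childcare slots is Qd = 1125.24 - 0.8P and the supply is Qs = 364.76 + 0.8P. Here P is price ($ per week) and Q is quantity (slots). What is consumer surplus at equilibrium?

Consumer surplus = 346890.625

At equilibrium Qd = Qs, so 1125.24 - 0.8P = 364.76 + 0.8P; collecting terms, 760.48 = 1.6P and P* = 475.3.
From the demand curve, Q* = 1125.24 - 0.8(475.3) = 745.
Demand choke price (Qd = 0): P = 1125.24/0.8 = 1406.55. Consumer surplus = ½ × (1406.55 - 475.3) × 745 = 346890.625.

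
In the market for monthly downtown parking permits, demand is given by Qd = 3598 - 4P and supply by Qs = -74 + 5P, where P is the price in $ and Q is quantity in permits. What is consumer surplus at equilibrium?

Consumer surplus = 483144.5

Equating demand and supply, 3598 - 4P = -74 + 5P gives 9P = 3672, so P* = 408.
From the demand curve, Q* = 3598 - 4(408) = 1966.
Demand choke price (Qd = 0): P = 3598/4 = 899.5. Consumer surplus = ½ × (899.5 - 408) × 1966 = 483144.5.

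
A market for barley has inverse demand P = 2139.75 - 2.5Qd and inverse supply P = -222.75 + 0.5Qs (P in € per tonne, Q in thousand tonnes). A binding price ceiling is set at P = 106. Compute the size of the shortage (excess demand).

Solving each curve for Q: Qd = 855.9 - 0.4P and Qs = 445.5 + 2P.
Evaluating both curves at the ceiling price 106 gives Qd = 813.5, Qs = 657.5.
Shortage = Qd - Qs = 813.5 - 657.5 = 156.

Shortage = 156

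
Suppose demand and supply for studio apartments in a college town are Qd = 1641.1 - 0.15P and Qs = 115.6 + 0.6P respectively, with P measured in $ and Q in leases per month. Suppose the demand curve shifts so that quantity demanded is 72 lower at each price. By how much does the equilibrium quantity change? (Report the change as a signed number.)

ΔQ = -57.6

At equilibrium Qd = Qs, so 1641.1 - 0.15P = 115.6 + 0.6P; collecting terms, 1525.5 = 0.75P and P* = 2034.
Substitute back: Q* = 1641.1 - 0.15(2034) = 1336.
After the shift, demand is Qd = 1569.1 - 0.15P.
New equilibrium: 1453.5 = 0.75P, so P = 1938 and Q = 1278.4.
ΔQ = 1278.4 - 1336 = -57.6.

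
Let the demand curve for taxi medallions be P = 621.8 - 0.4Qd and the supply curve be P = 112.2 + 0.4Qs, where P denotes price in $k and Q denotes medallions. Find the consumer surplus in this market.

Consumer surplus = 81153.8

Rewriting in direct form: Qd = 1554.5 - 2.5P and Qs = -280.5 + 2.5P.
Equating demand and supply, 1554.5 - 2.5P = -280.5 + 2.5P gives 5P = 1835, so P* = 367.
From the demand curve, Q* = 1554.5 - 2.5(367) = 637.
Demand choke price (Qd = 0): P = 1554.5/2.5 = 621.8. Consumer surplus = ½ × (621.8 - 367) × 637 = 81153.8.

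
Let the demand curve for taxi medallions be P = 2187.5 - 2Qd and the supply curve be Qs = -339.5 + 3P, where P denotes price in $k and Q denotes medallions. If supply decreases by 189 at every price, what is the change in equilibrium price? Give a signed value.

ΔP = 54

In direct form, Qd = 1093.75 - 0.5P.
The market clears where 1093.75 - 0.5P = -339.5 + 3P. Rearranging, 3.5P = 1433.25, hence P* = 409.5.
Substitute back: Q* = 1093.75 - 0.5(409.5) = 889.
After the shift, supply is Qs = -528.5 + 3P.
New equilibrium: 1622.25 = 3.5P, so P = 463.5 and Q = 862.
ΔP = 463.5 - 409.5 = 54.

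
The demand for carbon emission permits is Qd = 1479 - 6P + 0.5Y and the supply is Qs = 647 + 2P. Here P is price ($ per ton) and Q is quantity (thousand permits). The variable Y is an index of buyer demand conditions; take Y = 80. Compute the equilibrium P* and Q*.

P* = 109, Q* = 865

With Y = 80, demand is Qd = 1519 - 6P.
At equilibrium Qd = Qs, so 1519 - 6P = 647 + 2P; collecting terms, 872 = 8P and P* = 109.
From the demand curve, Q* = 1519 - 6(109) = 865.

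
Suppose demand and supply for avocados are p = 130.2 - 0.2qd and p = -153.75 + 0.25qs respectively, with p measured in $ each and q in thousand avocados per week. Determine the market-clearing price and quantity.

Rewriting in direct form: qd = 651 - 5p and qs = 615 + 4p.
Equating demand and supply, 651 - 5p = 615 + 4p gives 9p = 36, so p* = 4.
Then q* = 651 - 5(4) = 631.

p* = 4, q* = 631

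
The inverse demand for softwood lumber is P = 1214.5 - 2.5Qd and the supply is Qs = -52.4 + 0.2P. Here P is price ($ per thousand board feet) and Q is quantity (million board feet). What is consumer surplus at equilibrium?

In direct form, Qd = 485.8 - 0.4P.
Set Qd = Qs: 485.8 - 0.4P = -52.4 + 0.2P, so 538.2 = 0.6P and P* = 897.
Then Q* = 485.8 - 0.4(897) = 127.
Demand choke price (Qd = 0): P = 485.8/0.4 = 1214.5. Consumer surplus = ½ × (1214.5 - 897) × 127 = 20161.25.

Consumer surplus = 20161.25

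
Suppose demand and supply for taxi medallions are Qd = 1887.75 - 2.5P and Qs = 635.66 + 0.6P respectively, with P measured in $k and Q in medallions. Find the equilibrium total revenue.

Total revenue = 354624.2

Equating demand and supply, 1887.75 - 2.5P = 635.66 + 0.6P gives 3.1P = 1252.09, so P* = 403.9.
From the demand curve, Q* = 1887.75 - 2.5(403.9) = 878.
Total revenue = P* × Q* = 403.9 × 878 = 354624.2.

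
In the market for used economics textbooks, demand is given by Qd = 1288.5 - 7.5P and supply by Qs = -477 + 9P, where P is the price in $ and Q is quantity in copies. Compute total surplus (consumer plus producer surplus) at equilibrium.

Equating demand and supply, 1288.5 - 7.5P = -477 + 9P gives 16.5P = 1765.5, so P* = 107.
Then Q* = 1288.5 - 7.5(107) = 486.
Demand choke price = 171.8; supply choke price = 53. CS = ½(171.8 - 107)(486) = 15746.4; PS = ½(107 - 53)(486) = 13122. Total surplus = 28868.4.

Total surplus = 28868.4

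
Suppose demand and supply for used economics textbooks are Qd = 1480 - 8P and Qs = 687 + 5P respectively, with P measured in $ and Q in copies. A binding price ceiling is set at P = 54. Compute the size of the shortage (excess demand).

At P = 54: Qd = 1048 and Qs = 957.
Shortage = Qd - Qs = 1048 - 957 = 91.

Shortage = 91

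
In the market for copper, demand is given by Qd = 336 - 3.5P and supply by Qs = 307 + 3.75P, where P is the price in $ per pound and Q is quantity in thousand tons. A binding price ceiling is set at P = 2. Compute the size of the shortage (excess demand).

Evaluating both curves at the ceiling price 2 gives Qd = 329, Qs = 314.5.
Shortage = Qd - Qs = 329 - 314.5 = 14.5.

Shortage = 14.5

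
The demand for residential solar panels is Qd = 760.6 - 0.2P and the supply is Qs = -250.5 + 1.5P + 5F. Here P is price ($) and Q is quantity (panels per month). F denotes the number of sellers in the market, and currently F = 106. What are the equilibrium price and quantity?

With F = 106, supply is Qs = 279.5 + 1.5P.
Equating demand and supply, 760.6 - 0.2P = 279.5 + 1.5P gives 1.7P = 481.1, so P* = 283.
Plugging P* into demand: Q* = 760.6 - 0.2(283) = 704.

P* = 283, Q* = 704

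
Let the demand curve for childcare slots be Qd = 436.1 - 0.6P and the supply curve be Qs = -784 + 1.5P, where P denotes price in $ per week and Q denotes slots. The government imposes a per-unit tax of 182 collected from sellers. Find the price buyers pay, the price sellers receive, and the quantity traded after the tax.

P_b = 711, P_s = 529, Q = 9.5

The tax drives a wedge P_b - P_s = 182. Substituting P_s = P_b - 182 into supply: Qs = -1057 + 1.5P_b.
Market clearing requires 436.1 - 0.6P_b = -1057 + 1.5P_b; hence 1493.1 = 2.1P_b and P_b = 711.
Then P_s = 711 - 182 = 529 and Q = 436.1 - 0.6(711) = 9.5.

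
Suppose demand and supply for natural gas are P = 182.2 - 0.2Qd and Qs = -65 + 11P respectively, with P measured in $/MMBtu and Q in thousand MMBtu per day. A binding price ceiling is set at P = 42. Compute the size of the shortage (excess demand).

Shortage = 304

Solving each curve for Q: Qd = 911 - 5P.
Evaluating both curves at the ceiling price 42 gives Qd = 701, Qs = 397.
Shortage = Qd - Qs = 701 - 397 = 304.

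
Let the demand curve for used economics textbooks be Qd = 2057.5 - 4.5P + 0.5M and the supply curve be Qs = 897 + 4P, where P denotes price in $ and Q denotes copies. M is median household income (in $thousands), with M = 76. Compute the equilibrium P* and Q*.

With M = 76, demand is Qd = 2095.5 - 4.5P.
Equating demand and supply, 2095.5 - 4.5P = 897 + 4P gives 8.5P = 1198.5, so P* = 141.
Substitute back: Q* = 2095.5 - 4.5(141) = 1461.

P* = 141, Q* = 1461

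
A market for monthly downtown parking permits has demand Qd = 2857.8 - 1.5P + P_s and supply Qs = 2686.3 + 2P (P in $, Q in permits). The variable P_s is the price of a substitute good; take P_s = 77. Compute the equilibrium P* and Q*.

With P_s = 77, demand is Qd = 2934.8 - 1.5P.
The market clears where 2934.8 - 1.5P = 2686.3 + 2P. Rearranging, 3.5P = 248.5, hence P* = 71.
From the demand curve, Q* = 2934.8 - 1.5(71) = 2828.3.

P* = 71, Q* = 2828.3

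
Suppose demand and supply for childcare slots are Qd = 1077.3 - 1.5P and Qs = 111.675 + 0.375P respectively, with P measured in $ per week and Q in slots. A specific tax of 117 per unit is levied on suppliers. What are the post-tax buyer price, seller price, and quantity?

P_b = 538.4, P_s = 421.4, Q = 269.7

With a tax of 117 on suppliers, they supply based on the net price P_s = P_b - 117, so Qs = 67.8 + 0.375P_b.
Equate demand and the shifted supply: 1077.3 - 1.5P_b = 67.8 + 0.375P_b, giving 1.875P_b = 1009.5, so P_b = 538.4.
Then P_s = 538.4 - 117 = 421.4 and Q = 1077.3 - 1.5(538.4) = 269.7.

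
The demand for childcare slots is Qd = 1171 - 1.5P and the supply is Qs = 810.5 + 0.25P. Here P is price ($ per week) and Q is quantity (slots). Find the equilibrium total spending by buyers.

The market clears where 1171 - 1.5P = 810.5 + 0.25P. Rearranging, 1.75P = 360.5, hence P* = 206.
From the demand curve, Q* = 1171 - 1.5(206) = 862.
Total spending by buyers = P* × Q* = 206 × 862 = 177572.

Total spending by buyers = 177572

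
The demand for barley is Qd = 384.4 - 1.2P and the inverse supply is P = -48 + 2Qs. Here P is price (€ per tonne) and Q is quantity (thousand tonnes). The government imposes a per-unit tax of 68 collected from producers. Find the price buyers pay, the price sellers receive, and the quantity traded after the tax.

P_b = 232, P_s = 164, Q = 106

Rewriting in direct form: Qs = 24 + 0.5P.
The tax drives a wedge P_b - P_s = 68. Substituting P_s = P_b - 68 into supply: Qs = -10 + 0.5P_b.
Market clearing requires 384.4 - 1.2P_b = -10 + 0.5P_b; hence 394.4 = 1.7P_b and P_b = 232.
So P_s = 164 and the quantity traded is Q = 384.4 - 1.2(232) = 106.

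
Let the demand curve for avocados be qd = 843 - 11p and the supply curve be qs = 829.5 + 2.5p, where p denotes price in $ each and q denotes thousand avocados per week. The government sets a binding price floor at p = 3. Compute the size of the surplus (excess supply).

Evaluating both curves at the floor price 3 gives qd = 810, qs = 837.
Surplus = qs - qd = 837 - 810 = 27.

Surplus = 27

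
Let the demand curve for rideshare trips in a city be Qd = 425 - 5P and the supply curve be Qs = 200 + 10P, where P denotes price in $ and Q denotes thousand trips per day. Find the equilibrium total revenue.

Set Qd = Qs: 425 - 5P = 200 + 10P, so 225 = 15P and P* = 15.
Then Q* = 425 - 5(15) = 350.
Total revenue = P* × Q* = 15 × 350 = 5250.

Total revenue = 5250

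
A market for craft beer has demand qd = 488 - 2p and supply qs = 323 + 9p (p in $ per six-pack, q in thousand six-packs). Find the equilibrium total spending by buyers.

Total spending by buyers = 6870

The market clears where 488 - 2p = 323 + 9p. Rearranging, 11p = 165, hence p* = 15.
From the demand curve, q* = 488 - 2(15) = 458.
Total spending by buyers = p* × q* = 15 × 458 = 6870.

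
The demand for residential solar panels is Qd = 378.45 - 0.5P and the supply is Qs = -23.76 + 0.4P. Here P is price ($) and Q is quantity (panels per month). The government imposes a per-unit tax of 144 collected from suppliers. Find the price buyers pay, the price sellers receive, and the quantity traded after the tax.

P_b = 510.9, P_s = 366.9, Q = 123

Suppliers keep P_s = P_b - 144 per unit, so supply in terms of the buyer price is Qs = -81.36 + 0.4P_b.
Equate demand and the shifted supply: 378.45 - 0.5P_b = -81.36 + 0.4P_b, giving 0.9P_b = 459.81, so P_b = 510.9.
Then P_s = 510.9 - 144 = 366.9 and Q = 378.45 - 0.5(510.9) = 123.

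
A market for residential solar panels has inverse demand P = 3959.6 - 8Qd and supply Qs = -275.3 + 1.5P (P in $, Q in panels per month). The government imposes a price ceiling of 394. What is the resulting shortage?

Shortage = 130

In direct form, Qd = 494.95 - 0.125P.
Evaluating both curves at the ceiling price 394 gives Qd = 445.7, Qs = 315.7.
Shortage = Qd - Qs = 445.7 - 315.7 = 130.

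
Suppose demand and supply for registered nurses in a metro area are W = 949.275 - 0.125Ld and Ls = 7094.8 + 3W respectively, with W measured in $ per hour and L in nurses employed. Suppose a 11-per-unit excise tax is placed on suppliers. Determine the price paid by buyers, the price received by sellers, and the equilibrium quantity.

Rewriting in direct form: Ld = 7594.2 - 8W.
With a tax of 11 on suppliers, they supply based on the net price W_s = W_b - 11, so Ls = 7061.8 + 3W_b.
Equate demand and the shifted supply: 7594.2 - 8W_b = 7061.8 + 3W_b, giving 11W_b = 532.4, so W_b = 48.4.
Then W_s = 48.4 - 11 = 37.4 and L = 7594.2 - 8(48.4) = 7207.

W_b = 48.4, W_s = 37.4, L = 7207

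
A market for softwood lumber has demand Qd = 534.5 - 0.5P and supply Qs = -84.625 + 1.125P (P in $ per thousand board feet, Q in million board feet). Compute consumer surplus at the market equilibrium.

Consumer surplus = 118336

At equilibrium Qd = Qs, so 534.5 - 0.5P = -84.625 + 1.125P; collecting terms, 619.125 = 1.625P and P* = 381.
From the demand curve, Q* = 534.5 - 0.5(381) = 344.
Demand choke price (Qd = 0): P = 534.5/0.5 = 1069. Consumer surplus = ½ × (1069 - 381) × 344 = 118336.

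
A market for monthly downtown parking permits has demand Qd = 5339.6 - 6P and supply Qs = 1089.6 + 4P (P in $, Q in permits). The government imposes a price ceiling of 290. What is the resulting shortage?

At P = 290: Qd = 3599.6 and Qs = 2249.6.
Shortage = Qd - Qs = 3599.6 - 2249.6 = 1350.

Shortage = 1350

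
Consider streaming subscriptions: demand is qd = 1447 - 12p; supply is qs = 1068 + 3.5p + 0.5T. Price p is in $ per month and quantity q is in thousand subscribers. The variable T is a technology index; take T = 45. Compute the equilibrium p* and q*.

p* = 23, q* = 1171

With T = 45, supply is qs = 1090.5 + 3.5p.
At equilibrium qd = qs, so 1447 - 12p = 1090.5 + 3.5p; collecting terms, 356.5 = 15.5p and p* = 23.
Plugging p* into demand: q* = 1447 - 12(23) = 1171.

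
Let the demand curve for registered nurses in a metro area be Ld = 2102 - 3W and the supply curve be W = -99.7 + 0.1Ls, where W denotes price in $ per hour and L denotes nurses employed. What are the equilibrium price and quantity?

Inverting to quantity form: Ls = 997 + 10W.
The market clears where 2102 - 3W = 997 + 10W. Rearranging, 13W = 1105, hence W* = 85.
Plugging W* into demand: L* = 2102 - 3(85) = 1847.

W* = 85, L* = 1847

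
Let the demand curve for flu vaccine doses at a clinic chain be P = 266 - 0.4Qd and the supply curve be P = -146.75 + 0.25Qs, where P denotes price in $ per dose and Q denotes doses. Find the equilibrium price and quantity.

P* = 12, Q* = 635

In direct form, Qd = 665 - 2.5P and Qs = 587 + 4P.
Equating demand and supply, 665 - 2.5P = 587 + 4P gives 6.5P = 78, so P* = 12.
Plugging P* into demand: Q* = 665 - 2.5(12) = 635.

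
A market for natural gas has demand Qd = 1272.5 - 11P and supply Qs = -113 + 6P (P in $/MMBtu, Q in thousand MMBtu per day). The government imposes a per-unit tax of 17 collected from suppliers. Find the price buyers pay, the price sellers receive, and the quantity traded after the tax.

The tax drives a wedge P_b - P_s = 17. Substituting P_s = P_b - 17 into supply: Qs = -215 + 6P_b.
Market clearing requires 1272.5 - 11P_b = -215 + 6P_b; hence 1487.5 = 17P_b and P_b = 87.5.
So P_s = 70.5 and the quantity traded is Q = 1272.5 - 11(87.5) = 310.

P_b = 87.5, P_s = 70.5, Q = 310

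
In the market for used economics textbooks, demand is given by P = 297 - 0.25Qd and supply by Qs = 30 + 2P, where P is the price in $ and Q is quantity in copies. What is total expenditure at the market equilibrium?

Total expenditure = 80288

In direct form, Qd = 1188 - 4P.
The market clears where 1188 - 4P = 30 + 2P. Rearranging, 6P = 1158, hence P* = 193.
Substitute back: Q* = 1188 - 4(193) = 416.
Total expenditure = P* × Q* = 193 × 416 = 80288.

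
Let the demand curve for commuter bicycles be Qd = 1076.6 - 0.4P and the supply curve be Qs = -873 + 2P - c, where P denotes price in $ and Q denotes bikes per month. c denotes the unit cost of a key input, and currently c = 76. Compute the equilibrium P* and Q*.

P* = 844, Q* = 739

With c = 76, supply is Qs = -949 + 2P.
Equating demand and supply, 1076.6 - 0.4P = -949 + 2P gives 2.4P = 2025.6, so P* = 844.
Then Q* = 1076.6 - 0.4(844) = 739.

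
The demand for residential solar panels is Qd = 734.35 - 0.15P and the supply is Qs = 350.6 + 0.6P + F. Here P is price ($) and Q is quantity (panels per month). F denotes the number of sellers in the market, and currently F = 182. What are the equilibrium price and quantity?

With F = 182, supply is Qs = 532.6 + 0.6P.
Set Qd = Qs: 734.35 - 0.15P = 532.6 + 0.6P, so 201.75 = 0.75P and P* = 269.
Substitute back: Q* = 734.35 - 0.15(269) = 694.

P* = 269, Q* = 694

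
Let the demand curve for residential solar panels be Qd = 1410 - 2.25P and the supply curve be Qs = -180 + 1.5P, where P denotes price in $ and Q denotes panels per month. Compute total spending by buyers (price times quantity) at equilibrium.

Set Qd = Qs: 1410 - 2.25P = -180 + 1.5P, so 1590 = 3.75P and P* = 424.
Then Q* = 1410 - 2.25(424) = 456.
Total spending by buyers = P* × Q* = 424 × 456 = 193344.

Total spending by buyers = 193344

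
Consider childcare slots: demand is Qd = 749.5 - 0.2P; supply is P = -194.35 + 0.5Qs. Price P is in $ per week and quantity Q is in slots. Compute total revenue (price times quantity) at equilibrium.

Total revenue = 117538.8

Inverting to quantity form: Qs = 388.7 + 2P.
Set Qd = Qs: 749.5 - 0.2P = 388.7 + 2P, so 360.8 = 2.2P and P* = 164.
Substitute back: Q* = 749.5 - 0.2(164) = 716.7.
Total revenue = P* × Q* = 164 × 716.7 = 117538.8.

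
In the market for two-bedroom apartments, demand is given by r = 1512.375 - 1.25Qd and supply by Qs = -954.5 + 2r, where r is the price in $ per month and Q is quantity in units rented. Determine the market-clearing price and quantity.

r* = 773, Q* = 591.5

Solving each curve for Q: Qd = 1209.9 - 0.8r.
At equilibrium Qd = Qs, so 1209.9 - 0.8r = -954.5 + 2r; collecting terms, 2164.4 = 2.8r and r* = 773.
Substitute back: Q* = 1209.9 - 0.8(773) = 591.5.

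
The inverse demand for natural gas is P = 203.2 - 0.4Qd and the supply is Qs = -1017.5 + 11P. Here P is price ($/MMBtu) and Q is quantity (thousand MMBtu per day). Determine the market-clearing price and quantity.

P* = 113, Q* = 225.5

Inverting to quantity form: Qd = 508 - 2.5P.
The market clears where 508 - 2.5P = -1017.5 + 11P. Rearranging, 13.5P = 1525.5, hence P* = 113.
Then Q* = 508 - 2.5(113) = 225.5.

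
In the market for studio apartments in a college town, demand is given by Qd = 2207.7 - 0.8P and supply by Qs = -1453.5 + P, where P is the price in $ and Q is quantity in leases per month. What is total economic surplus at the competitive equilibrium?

Total surplus = 379102.78125

Set Qd = Qs: 2207.7 - 0.8P = -1453.5 + P, so 3661.2 = 1.8P and P* = 2034.
Then Q* = 2207.7 - 0.8(2034) = 580.5.
Demand choke price = 2759.625; supply choke price = 1453.5. CS = ½(2759.625 - 2034)(580.5) = 210612.65625; PS = ½(2034 - 1453.5)(580.5) = 168490.125. Total surplus = 379102.78125.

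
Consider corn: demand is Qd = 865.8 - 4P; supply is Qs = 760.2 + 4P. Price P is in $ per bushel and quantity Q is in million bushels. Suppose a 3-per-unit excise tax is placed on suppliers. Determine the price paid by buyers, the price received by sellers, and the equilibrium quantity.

The tax drives a wedge P_b - P_s = 3. Substituting P_s = P_b - 3 into supply: Qs = 748.2 + 4P_b.
Equate demand and the shifted supply: 865.8 - 4P_b = 748.2 + 4P_b, giving 8P_b = 117.6, so P_b = 14.7.
So P_s = 11.7 and the quantity traded is Q = 865.8 - 4(14.7) = 807.

P_b = 14.7, P_s = 11.7, Q = 807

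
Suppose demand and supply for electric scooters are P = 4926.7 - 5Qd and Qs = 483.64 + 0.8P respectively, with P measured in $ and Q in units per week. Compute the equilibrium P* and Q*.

P* = 501.7, Q* = 885

In direct form, Qd = 985.34 - 0.2P.
Set Qd = Qs: 985.34 - 0.2P = 483.64 + 0.8P, so 501.7 = P and P* = 501.7.
Substitute back: Q* = 985.34 - 0.2(501.7) = 885.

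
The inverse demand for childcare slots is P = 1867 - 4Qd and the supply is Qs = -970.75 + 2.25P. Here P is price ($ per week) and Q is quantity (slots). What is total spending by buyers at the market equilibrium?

In direct form, Qd = 466.75 - 0.25P.
Equating demand and supply, 466.75 - 0.25P = -970.75 + 2.25P gives 2.5P = 1437.5, so P* = 575.
Then Q* = 466.75 - 0.25(575) = 323.
Total spending by buyers = P* × Q* = 575 × 323 = 185725.

Total spending by buyers = 185725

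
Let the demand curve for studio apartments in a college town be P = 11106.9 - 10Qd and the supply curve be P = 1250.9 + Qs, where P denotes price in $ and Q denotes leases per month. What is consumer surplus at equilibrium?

Solving each curve for Q: Qd = 1110.69 - 0.1P and Qs = -1250.9 + P.
Set Qd = Qs: 1110.69 - 0.1P = -1250.9 + P, so 2361.59 = 1.1P and P* = 2146.9.
Substitute back: Q* = 1110.69 - 0.1(2146.9) = 896.
Demand choke price (Qd = 0): P = 1110.69/0.1 = 11106.9. Consumer surplus = ½ × (11106.9 - 2146.9) × 896 = 4014080.

Consumer surplus = 4014080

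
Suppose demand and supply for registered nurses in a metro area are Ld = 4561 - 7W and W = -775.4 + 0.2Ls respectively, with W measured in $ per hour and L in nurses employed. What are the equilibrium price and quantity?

Solving each curve for L: Ls = 3877 + 5W.
Set Ld = Ls: 4561 - 7W = 3877 + 5W, so 684 = 12W and W* = 57.
Substitute back: L* = 4561 - 7(57) = 4162.

W* = 57, L* = 4162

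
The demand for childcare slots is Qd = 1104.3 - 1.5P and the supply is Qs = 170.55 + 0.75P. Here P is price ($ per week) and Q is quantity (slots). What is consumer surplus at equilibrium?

Consumer surplus = 77377.08

Equating demand and supply, 1104.3 - 1.5P = 170.55 + 0.75P gives 2.25P = 933.75, so P* = 415.
Substitute back: Q* = 1104.3 - 1.5(415) = 481.8.
Demand choke price (Qd = 0): P = 1104.3/1.5 = 736.2. Consumer surplus = ½ × (736.2 - 415) × 481.8 = 77377.08.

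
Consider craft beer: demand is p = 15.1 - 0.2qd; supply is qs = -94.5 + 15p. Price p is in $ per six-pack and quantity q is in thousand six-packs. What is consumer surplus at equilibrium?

Solving each curve for q: qd = 75.5 - 5p.
The market clears where 75.5 - 5p = -94.5 + 15p. Rearranging, 20p = 170, hence p* = 8.5.
From the demand curve, q* = 75.5 - 5(8.5) = 33.
Demand choke price (qd = 0): p = 75.5/5 = 15.1. Consumer surplus = ½ × (15.1 - 8.5) × 33 = 108.9.

Consumer surplus = 108.9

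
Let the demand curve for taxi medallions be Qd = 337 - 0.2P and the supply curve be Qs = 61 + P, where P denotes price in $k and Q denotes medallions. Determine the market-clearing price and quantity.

P* = 230, Q* = 291

Equating demand and supply, 337 - 0.2P = 61 + P gives 1.2P = 276, so P* = 230.
From the demand curve, Q* = 337 - 0.2(230) = 291.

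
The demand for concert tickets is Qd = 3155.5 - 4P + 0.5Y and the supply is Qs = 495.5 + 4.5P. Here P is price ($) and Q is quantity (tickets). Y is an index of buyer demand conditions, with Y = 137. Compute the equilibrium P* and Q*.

P* = 321, Q* = 1940

With Y = 137, demand is Qd = 3224 - 4P.
Set Qd = Qs: 3224 - 4P = 495.5 + 4.5P, so 2728.5 = 8.5P and P* = 321.
Then Q* = 3224 - 4(321) = 1940.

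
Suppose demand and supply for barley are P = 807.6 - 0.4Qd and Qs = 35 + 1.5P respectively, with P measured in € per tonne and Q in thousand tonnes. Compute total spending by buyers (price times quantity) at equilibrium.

Rewriting in direct form: Qd = 2019 - 2.5P.
Set Qd = Qs: 2019 - 2.5P = 35 + 1.5P, so 1984 = 4P and P* = 496.
Substitute back: Q* = 2019 - 2.5(496) = 779.
Total spending by buyers = P* × Q* = 496 × 779 = 386384.

Total spending by buyers = 386384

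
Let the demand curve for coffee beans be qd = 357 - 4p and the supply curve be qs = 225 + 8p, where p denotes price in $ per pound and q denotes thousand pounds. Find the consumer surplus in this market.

Consumer surplus = 12246.125

The market clears where 357 - 4p = 225 + 8p. Rearranging, 12p = 132, hence p* = 11.
Plugging p* into demand: q* = 357 - 4(11) = 313.
Demand choke price (qd = 0): p = 357/4 = 89.25. Consumer surplus = ½ × (89.25 - 11) × 313 = 12246.125.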